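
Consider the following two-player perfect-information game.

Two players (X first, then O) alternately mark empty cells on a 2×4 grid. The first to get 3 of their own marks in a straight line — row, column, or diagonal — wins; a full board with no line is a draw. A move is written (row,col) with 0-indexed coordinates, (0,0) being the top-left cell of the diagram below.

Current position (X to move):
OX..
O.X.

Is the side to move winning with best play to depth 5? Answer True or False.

p1 X@[OX../O.X.]: (0,2)[OXX./O.X.]+0* (0,3)[OX.X/O.X.]+0 (1,1)[OX../OXX.]+0 (1,3)[OX../O.XX]+0
p2 O@[OXX./O.X.]: (0,3)[OXXO/O.X.]+0* (1,1)[OXX./OOX.]-1 (1,3)[OXX./O.XO]-1
p3 X@[OXXO/O.X.]: (1,1)[OXXO/OXX.]+0* (1,3)[OXXO/O.XX]+0
p4 O@[OXXO/OXX.]: (1,3)[OXXO/OXXO]+0*
p5 X@[OXXO/OXXO] terminal +0; root [OX../O.X.] d5

X winning at [OX../O.X.]: False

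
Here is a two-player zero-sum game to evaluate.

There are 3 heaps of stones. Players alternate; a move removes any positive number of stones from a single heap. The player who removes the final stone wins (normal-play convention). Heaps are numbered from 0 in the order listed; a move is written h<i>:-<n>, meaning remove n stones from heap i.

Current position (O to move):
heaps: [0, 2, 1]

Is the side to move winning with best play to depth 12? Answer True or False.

O winning at [(0,2,1)]: True

ply 1, O at (0,2,1) | h1:-1=+1→(0,1,1)*; h1:-2=-1→(0,0,1); h2:-1=-1→(0,2,0)
ply 2, X at (0,1,1) | h1:-1=-1→(0,0,1)*; h2:-1=-1→(0,1,0)
ply 3, O at (0,0,1) | h2:-1=+1→(0,0,0)*
ply 4: (0,0,0) is terminal -1 (X); from (0,2,1) depth 12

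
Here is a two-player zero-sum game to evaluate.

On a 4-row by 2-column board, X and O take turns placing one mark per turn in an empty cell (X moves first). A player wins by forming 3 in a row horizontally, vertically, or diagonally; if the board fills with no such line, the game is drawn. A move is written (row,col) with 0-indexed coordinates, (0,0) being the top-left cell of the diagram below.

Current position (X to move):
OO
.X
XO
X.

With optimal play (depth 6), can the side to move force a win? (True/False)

X winning at [OO/.X/XO/X.]: True

p1 X@[OO/.X/XO/X.]: (1,0)[OO/XX/XO/X.]+1* (3,1)[OO/.X/XO/XX]+0
p2 O@[OO/XX/XO/X.] terminal -1; root [OO/.X/XO/X.] d6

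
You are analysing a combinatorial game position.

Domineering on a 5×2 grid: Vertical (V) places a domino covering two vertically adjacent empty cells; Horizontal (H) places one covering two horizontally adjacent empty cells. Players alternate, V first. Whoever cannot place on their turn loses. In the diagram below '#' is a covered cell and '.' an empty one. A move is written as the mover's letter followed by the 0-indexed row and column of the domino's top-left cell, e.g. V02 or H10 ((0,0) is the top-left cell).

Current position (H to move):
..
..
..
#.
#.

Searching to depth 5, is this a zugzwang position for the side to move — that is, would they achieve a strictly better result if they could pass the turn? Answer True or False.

ply 1, H at ../../../#./#. | H00=-1→##/../../#./#.; H10=+1→../##/../#./#.*; H20=-1→../../##/#./#.
ply 2, V at ../##/../#./#. | V21=-1→../##/.#/##/#.*; V31=-1→../##/../##/##
ply 3, H at ../##/.#/##/#. | H00=+1→##/##/.#/##/#.*
ply 4: ##/##/.#/##/#. is terminal -1 (V); from ../../../#./#. depth 5
suppose H passes — search the same position with V to move:
pass> ply 1, V at ../../../#./#. | V00=+1→#./#./../#./#.*; V01=+1→.#/.#/../#./#.; V10=+1→../#./#./#./#.; V11=+1→../.#/.#/#./#.; V21=-1→../../.#/##/#.; V31=-1→../../../##/##
pass> ply 2, H at #./#./../#./#. | H20=-1→#./#./##/#./#.*
pass> ply 3, V at #./#./##/#./#. | V01=+1→##/##/##/#./#.*; V31=+1→#./#./##/##/##
pass> ply 4: ##/##/##/#./#. is terminal -1 (H); from ../../../#./#. depth 5
for H: play +1, pass -1

zugzwang(../../../#./#., H) = False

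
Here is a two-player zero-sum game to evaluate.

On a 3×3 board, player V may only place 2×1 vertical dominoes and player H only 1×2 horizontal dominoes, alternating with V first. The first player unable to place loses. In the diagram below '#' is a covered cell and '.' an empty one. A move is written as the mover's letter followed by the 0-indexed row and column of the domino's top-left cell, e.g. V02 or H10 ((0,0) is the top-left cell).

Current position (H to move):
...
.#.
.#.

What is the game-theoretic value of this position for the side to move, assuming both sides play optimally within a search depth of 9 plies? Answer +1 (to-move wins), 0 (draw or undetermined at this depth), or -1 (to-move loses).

p1 H@[.../.#./.#.]: H00[##./.#./.#.]-1* H01[.##/.#./.#.]-1
p2 V@[##./.#./.#.]: V02[###/.##/.#.]+1* V10[##./##./##.]+1 V12[##./.##/.##]+1
p3 H@[###/.##/.#.] terminal -1; root [.../.#./.#.] d9

value(.../.#./.#., H) = -1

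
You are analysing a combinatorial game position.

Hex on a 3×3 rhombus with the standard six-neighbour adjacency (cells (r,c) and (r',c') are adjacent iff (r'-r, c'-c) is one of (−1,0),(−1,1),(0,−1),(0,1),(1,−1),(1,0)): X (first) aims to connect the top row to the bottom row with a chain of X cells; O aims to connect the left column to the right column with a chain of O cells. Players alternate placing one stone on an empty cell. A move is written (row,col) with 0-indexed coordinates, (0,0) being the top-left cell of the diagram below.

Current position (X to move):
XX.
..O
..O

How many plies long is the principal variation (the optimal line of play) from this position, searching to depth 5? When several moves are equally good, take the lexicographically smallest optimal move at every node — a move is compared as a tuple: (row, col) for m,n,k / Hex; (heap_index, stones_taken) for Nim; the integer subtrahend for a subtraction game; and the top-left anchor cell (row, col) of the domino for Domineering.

[XX./..O/..O] X move#1: (0,2):-1/XXX/..O/..O, (1,0):-1/XX./X.O/..O, (1,1):+1/XX./.XO/..O*, (2,0):+1/XX./..O/X.O, (2,1):-1/XX./..O/.XO
[XX./.XO/..O] O move#2: (0,2):-1/XXO/.XO/..O*, (1,0):-1/XX./OXO/..O, (2,0):-1/XX./.XO/O.O, (2,1):-1/XX./.XO/.OO
[XXO/.XO/..O] X move#3: (1,0):+1/XXO/XXO/..O*, (2,0):+1/XXO/.XO/X.O, (2,1):+1/XXO/.XO/.XO
[XXO/XXO/..O] O move#4: (2,0):-1/XXO/XXO/O.O*, (2,1):-1/XXO/XXO/.OO
[XXO/XXO/O.O] X move#5: (2,1):+1/XXO/XXO/OXO*
[XXO/XXO/OXO] end (terminal -1, O#6); searched XX./..O/..O to 5

PV length from [XX./..O/..O]: 5 plies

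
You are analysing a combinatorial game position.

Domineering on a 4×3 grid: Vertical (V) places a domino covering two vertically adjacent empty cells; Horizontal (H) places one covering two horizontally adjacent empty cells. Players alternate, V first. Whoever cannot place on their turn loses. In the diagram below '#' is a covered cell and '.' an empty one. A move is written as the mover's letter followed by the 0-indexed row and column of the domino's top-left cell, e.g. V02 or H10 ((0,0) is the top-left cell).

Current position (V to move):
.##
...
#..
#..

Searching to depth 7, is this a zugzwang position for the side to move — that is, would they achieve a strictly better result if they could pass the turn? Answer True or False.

zugzwang(.##/.../#../#.., V) = False

[.##/.../#../#..] V move#1: V00:-1/###/#../#../#.., V11:+1/.##/.#./##./#..*, V12:+1/.##/..#/#.#/#.., V21:+1/.##/.../##./##., V22:+1/.##/.../#.#/#.#
[.##/.#./##./#..] H move#2: H31:-1/.##/.#./##./###*
[.##/.#./##./###] V move#3: V00:+1/###/##./##./###*, V12:+1/.##/.##/###/###
[###/##./##./###] end (terminal -1, H#4); searched .##/.../#../#.. to 7
suppose V passes — search the same position with H to move:
pass> [.##/.../#../#..] H move#1: H10:-1/.##/##./#../#.., H11:-1/.##/.##/#../#.., H21:+1/.##/.../###/#..*, H31:-1/.##/.../#../###
pass> [.##/.../###/#..] V move#2: V00:-1/###/#../###/#..*
pass> [###/#../###/#..] H move#3: H11:+1/###/###/###/#..*, H31:+1/###/#../###/###
pass> [###/###/###/#..] end (terminal -1, V#4); searched .##/.../#../#.. to 7
for V: play +1, pass -1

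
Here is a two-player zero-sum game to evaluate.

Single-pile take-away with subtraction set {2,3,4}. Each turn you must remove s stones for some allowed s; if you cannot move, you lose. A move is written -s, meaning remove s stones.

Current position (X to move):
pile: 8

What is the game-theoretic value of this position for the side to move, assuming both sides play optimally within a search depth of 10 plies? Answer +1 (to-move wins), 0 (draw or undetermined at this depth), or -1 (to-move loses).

p1 X@[8]: -2[6]+1* -3[5]-1 -4[4]-1
p2 O@[6]: -2[4]-1* -3[3]-1 -4[2]-1
p3 X@[4]: -2[2]-1 -3[1]+1* -4[0]+1
p4 O@[1] terminal -1; root [8] d10

value(8, X) = +1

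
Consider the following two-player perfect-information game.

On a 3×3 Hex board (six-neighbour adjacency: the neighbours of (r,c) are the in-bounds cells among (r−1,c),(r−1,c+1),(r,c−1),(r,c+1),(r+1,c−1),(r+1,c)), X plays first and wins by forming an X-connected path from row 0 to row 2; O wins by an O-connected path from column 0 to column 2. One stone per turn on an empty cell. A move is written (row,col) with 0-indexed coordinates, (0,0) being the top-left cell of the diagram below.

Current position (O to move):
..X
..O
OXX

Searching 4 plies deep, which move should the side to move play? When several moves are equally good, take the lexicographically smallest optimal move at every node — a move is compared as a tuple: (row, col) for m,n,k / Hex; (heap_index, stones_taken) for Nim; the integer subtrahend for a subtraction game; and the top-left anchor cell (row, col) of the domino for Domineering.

[..X/..O/OXX] O move#1: (0,0):-1/O.X/..O/OXX, (0,1):-1/.OX/..O/OXX, (1,0):-1/..X/O.O/OXX, (1,1):+1/..X/.OO/OXX*
[..X/.OO/OXX] end (terminal -1, X#2); searched ..X/..O/OXX to 4

O's best at [..X/..O/OXX]: (1,1)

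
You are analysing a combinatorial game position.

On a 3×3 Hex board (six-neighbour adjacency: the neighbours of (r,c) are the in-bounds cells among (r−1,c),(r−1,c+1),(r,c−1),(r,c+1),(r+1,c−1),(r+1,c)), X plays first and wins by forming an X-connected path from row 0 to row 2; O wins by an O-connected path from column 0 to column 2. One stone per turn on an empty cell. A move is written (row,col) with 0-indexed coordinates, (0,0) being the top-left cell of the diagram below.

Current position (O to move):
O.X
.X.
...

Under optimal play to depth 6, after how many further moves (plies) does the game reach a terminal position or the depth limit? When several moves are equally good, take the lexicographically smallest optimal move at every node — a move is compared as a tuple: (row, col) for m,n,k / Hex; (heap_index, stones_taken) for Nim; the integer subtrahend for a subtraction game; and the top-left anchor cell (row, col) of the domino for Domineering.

p1 O@[O.X/.X./...]: (0,1)[OOX/.X./...]-1* (1,0)[O.X/OX./...]-1 (1,2)[O.X/.XO/...]-1 (2,0)[O.X/.X./O..]-1 (2,1)[O.X/.X./.O.]-1 (2,2)[O.X/.X./..O]-1
p2 X@[OOX/.X./...]: (1,0)[OOX/XX./...]+1* (1,2)[OOX/.XX/...]+1 (2,0)[OOX/.X./X..]+1 (2,1)[OOX/.X./.X.]+1 (2,2)[OOX/.X./..X]+1
p3 O@[OOX/XX./...]: (1,2)[OOX/XXO/...]-1* (2,0)[OOX/XX./O..]-1 (2,1)[OOX/XX./.O.]-1 (2,2)[OOX/XX./..O]-1
p4 X@[OOX/XXO/...]: (2,0)[OOX/XXO/X..]+1* (2,1)[OOX/XXO/.X.]+1 (2,2)[OOX/XXO/..X]+1
p5 O@[OOX/XXO/X..] terminal -1; root [O.X/.X./...] d6

PV length from [O.X/.X./...]: 4 plies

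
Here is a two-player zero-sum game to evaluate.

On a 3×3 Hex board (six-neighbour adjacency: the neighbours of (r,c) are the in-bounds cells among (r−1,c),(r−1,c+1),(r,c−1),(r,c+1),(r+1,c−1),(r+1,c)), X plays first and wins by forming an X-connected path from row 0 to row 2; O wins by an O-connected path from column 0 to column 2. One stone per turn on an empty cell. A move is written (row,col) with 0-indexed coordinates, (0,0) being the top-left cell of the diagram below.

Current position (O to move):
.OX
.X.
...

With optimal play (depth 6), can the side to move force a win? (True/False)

O winning at [.OX/.X./...]: False

ply 1, O at .OX/.X./... | (0,0)=-1→OOX/.X./...*; (1,0)=-1→.OX/OX./...; (1,2)=-1→.OX/.XO/...; (2,0)=-1→.OX/.X./O..; (2,1)=-1→.OX/.X./.O.; (2,2)=-1→.OX/.X./..O
ply 2, X at OOX/.X./... | (1,0)=+1→OOX/XX./...*; (1,2)=+1→OOX/.XX/...; (2,0)=+1→OOX/.X./X..; (2,1)=+1→OOX/.X./.X.; (2,2)=+1→OOX/.X./..X
ply 3, O at OOX/XX./... | (1,2)=-1→OOX/XXO/...*; (2,0)=-1→OOX/XX./O..; (2,1)=-1→OOX/XX./.O.; (2,2)=-1→OOX/XX./..O
ply 4, X at OOX/XXO/... | (2,0)=+1→OOX/XXO/X..*; (2,1)=+1→OOX/XXO/.X.; (2,2)=+1→OOX/XXO/..X
ply 5: OOX/XXO/X.. is terminal -1 (O); from .OX/.X./... depth 6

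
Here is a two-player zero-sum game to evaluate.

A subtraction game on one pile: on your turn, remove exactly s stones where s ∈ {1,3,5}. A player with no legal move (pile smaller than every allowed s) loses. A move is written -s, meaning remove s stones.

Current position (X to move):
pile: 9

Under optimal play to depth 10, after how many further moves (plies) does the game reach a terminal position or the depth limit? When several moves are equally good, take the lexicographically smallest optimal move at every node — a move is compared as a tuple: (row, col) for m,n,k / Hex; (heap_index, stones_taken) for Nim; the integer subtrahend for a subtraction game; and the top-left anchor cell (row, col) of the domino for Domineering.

PV length from [9]: 9 plies

ply 1, X at 9 | -1=+1→8*; -3=+1→6; -5=+1→4
ply 2, O at 8 | -1=-1→7*; -3=-1→5; -5=-1→3
ply 3, X at 7 | -1=+1→6*; -3=+1→4; -5=+1→2
ply 4, O at 6 | -1=-1→5*; -3=-1→3; -5=-1→1
ply 5, X at 5 | -1=+1→4*; -3=+1→2; -5=+1→0
ply 6, O at 4 | -1=-1→3*; -3=-1→1
ply 7, X at 3 | -1=+1→2*; -3=+1→0
ply 8, O at 2 | -1=-1→1*
ply 9, X at 1 | -1=+1→0*
ply 10: 0 is terminal -1 (O); from 9 depth 10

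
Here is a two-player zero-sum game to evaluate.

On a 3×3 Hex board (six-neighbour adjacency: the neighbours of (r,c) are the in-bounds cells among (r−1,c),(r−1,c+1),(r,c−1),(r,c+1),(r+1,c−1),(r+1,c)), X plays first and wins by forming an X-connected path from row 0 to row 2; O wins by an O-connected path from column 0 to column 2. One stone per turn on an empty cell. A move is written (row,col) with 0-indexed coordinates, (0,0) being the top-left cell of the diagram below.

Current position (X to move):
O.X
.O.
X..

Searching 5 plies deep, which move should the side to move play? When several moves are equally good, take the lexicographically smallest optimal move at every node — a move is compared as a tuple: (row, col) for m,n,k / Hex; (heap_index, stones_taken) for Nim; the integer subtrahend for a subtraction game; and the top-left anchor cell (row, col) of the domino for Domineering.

p1 X@[O.X/.O./X..]: (0,1)[OXX/.O./X..]+1* (1,0)[O.X/XO./X..]+1 (1,2)[O.X/.OX/X..]+1 (2,1)[O.X/.O./XX.]-1 (2,2)[O.X/.O./X.X]-1
p2 O@[OXX/.O./X..]: (1,0)[OXX/OO./X..]-1* (1,2)[OXX/.OO/X..]-1 (2,1)[OXX/.O./XO.]-1 (2,2)[OXX/.O./X.O]-1
p3 X@[OXX/OO./X..]: (1,2)[OXX/OOX/X..]+1* (2,1)[OXX/OO./XX.]-1 (2,2)[OXX/OO./X.X]-1
p4 O@[OXX/OOX/X..]: (2,1)[OXX/OOX/XO.]-1* (2,2)[OXX/OOX/X.O]-1
p5 X@[OXX/OOX/XO.]: (2,2)[OXX/OOX/XOX]+1*
p6 O@[OXX/OOX/XOX] terminal -1; root [O.X/.O./X..] d5

X's best at [O.X/.O./X..]: (0,1)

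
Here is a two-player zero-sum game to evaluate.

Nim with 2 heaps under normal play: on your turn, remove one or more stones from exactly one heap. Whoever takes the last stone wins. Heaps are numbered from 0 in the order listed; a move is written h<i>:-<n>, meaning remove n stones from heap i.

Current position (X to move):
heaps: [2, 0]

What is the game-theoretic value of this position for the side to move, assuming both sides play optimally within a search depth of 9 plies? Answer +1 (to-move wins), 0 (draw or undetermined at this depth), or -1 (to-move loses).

value((2,0), X) = +1

[(2,0)] X move#1: h0:-1:-1/(1,0), h0:-2:+1/(0,0)*
[(0,0)] end (terminal -1, O#2); searched (2,0) to 9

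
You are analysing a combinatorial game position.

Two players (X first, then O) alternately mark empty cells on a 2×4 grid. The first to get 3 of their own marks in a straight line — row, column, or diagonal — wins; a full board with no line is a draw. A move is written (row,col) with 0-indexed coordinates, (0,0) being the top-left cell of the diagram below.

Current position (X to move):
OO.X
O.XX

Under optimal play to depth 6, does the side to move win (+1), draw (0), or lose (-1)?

value(OO.X/O.XX, X) = +1

p1 X@[OO.X/O.XX]: (0,2)[OOXX/O.XX]+0 (1,1)[OO.X/OXXX]+1*
p2 O@[OO.X/OXXX] terminal -1; root [OO.X/O.XX] d6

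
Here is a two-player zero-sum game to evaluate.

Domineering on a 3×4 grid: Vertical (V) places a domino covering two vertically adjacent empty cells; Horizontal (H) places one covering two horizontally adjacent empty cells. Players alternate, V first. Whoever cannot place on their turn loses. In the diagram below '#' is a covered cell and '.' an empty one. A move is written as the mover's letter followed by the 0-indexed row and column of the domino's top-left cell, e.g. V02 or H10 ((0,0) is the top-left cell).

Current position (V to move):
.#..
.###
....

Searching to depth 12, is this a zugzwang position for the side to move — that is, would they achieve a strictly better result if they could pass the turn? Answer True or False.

[.#../.###/....] V move#1: V00:-1/##../####/....*, V10:-1/.#../####/#...
[##../####/....] H move#2: H02:+1/####/####/....*, H20:+1/##../####/##.., H21:+1/##../####/.##., H22:+1/##../####/..##
[####/####/....] end (terminal -1, V#3); searched .#../.###/.... to 12
if V skipped the turn, H would face:
~ [.#../.###/....] H move#1: H02:+1/.###/.###/....*, H20:+1/.#../.###/##.., H21:+1/.#../.###/.##., H22:+1/.#../.###/..##
~ [.###/.###/....] V move#2: V00:-1/####/####/....*, V10:-1/.###/####/#...
~ [####/####/....] H move#3: H20:+1/####/####/##..*, H21:+1/####/####/.##., H22:+1/####/####/..##
~ [####/####/##..] end (terminal -1, V#4); searched .#../.###/.... to 12
compare (V): move=-1 vs pass=-1

zugzwang(.#../.###/...., V) = False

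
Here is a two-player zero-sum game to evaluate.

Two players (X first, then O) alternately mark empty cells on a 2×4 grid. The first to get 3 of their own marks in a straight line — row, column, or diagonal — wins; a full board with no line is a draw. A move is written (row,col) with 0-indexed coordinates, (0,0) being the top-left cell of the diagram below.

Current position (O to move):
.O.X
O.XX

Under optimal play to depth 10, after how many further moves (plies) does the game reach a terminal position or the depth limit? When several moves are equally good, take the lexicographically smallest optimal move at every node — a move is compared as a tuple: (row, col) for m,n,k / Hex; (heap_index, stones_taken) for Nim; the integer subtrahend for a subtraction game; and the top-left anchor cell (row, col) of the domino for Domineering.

[.O.X/O.XX] O move#1: (0,0):-1/OO.X/O.XX, (0,2):-1/.OOX/O.XX, (1,1):+0/.O.X/OOXX*
[.O.X/OOXX] X move#2: (0,0):+0/XO.X/OOXX*, (0,2):+0/.OXX/OOXX
[XO.X/OOXX] O move#3: (0,2):+0/XOOX/OOXX*
[XOOX/OOXX] end (terminal +0, X#4); searched .O.X/O.XX to 10

PV length from [.O.X/O.XX]: 3 plies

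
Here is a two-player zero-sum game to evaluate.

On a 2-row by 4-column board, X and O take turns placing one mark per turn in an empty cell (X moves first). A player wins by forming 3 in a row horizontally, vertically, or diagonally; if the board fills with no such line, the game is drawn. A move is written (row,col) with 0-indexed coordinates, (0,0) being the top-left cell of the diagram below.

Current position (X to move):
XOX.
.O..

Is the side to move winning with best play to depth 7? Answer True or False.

ply 1, X at XOX./.O.. | (0,3)=-1→XOXX/.O..; (1,0)=+0→XOX./XO..*; (1,2)=+0→XOX./.OX.; (1,3)=+0→XOX./.O.X
ply 2, O at XOX./XO.. | (0,3)=+0→XOXO/XO..*; (1,2)=+0→XOX./XOO.; (1,3)=+0→XOX./XO.O
ply 3, X at XOXO/XO.. | (1,2)=+0→XOXO/XOX.*; (1,3)=+0→XOXO/XO.X
ply 4, O at XOXO/XOX. | (1,3)=+0→XOXO/XOXO*
ply 5: XOXO/XOXO is terminal +0 (X); from XOX./.O.. depth 7

X winning at [XOX./.O..]: False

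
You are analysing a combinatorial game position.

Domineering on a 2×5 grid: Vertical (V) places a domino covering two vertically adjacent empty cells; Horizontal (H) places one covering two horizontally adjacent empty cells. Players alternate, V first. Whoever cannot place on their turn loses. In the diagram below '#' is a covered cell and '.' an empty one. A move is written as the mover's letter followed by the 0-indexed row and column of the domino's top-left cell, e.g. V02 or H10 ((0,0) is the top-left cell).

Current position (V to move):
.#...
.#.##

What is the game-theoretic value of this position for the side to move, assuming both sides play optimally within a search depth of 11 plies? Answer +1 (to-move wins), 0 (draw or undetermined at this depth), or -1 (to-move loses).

[.#.../.#.##] V move#1: V00:-1/##.../##.##, V02:+1/.##../.####*
[.##../.####] H move#2: H03:-1/.####/.####*
[.####/.####] V move#3: V00:+1/#####/#####*
[#####/#####] end (terminal -1, H#4); searched .#.../.#.## to 11

value(.#.../.#.##, V) = +1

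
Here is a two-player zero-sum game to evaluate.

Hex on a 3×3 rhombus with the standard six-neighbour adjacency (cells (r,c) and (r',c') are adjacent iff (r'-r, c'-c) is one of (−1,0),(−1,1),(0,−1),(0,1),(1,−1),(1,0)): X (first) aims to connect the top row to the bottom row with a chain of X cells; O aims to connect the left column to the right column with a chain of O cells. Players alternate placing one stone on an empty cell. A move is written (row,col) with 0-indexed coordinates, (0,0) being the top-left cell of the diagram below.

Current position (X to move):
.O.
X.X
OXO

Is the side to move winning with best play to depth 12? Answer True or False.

X winning at [.O./X.X/OXO]: True

p1 X@[.O./X.X/OXO]: (0,0)[XO./X.X/OXO]+1* (0,2)[.OX/X.X/OXO]+1 (1,1)[.O./XXX/OXO]+1
p2 O@[XO./X.X/OXO]: (0,2)[XOO/X.X/OXO]-1* (1,1)[XO./XOX/OXO]-1
p3 X@[XOO/X.X/OXO]: (1,1)[XOO/XXX/OXO]+1*
p4 O@[XOO/XXX/OXO] terminal -1; root [.O./X.X/OXO] d12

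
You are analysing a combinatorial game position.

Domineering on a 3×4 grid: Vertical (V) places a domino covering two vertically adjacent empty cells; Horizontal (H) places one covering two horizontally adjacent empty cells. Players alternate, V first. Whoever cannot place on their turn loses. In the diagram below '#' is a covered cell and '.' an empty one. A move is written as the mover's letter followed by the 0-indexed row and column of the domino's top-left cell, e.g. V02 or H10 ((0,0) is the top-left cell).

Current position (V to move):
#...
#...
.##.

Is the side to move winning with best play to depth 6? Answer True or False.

ply 1, V at #.../#.../.##. | V01=-1→##../##../.##.; V02=+1→#.#./#.#./.##.*; V03=-1→#..#/#..#/.##.; V13=-1→#.../#..#/.###
ply 2: #.#./#.#./.##. is terminal -1 (H); from #.../#.../.##. depth 6

V winning at [#.../#.../.##.]: True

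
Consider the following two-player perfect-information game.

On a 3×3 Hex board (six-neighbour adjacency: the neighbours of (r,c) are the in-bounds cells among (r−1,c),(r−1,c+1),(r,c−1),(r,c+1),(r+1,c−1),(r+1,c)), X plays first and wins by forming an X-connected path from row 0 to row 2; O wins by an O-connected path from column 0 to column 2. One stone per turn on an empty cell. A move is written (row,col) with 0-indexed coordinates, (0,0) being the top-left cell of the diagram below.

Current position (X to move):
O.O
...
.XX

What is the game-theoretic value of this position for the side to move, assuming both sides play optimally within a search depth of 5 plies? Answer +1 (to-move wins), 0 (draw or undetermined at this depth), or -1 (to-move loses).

[O.O/.../.XX] X move#1: (0,1):-1/OXO/.../.XX*, (1,0):-1/O.O/X../.XX, (1,1):-1/O.O/.X./.XX, (1,2):-1/O.O/..X/.XX, (2,0):-1/O.O/.../XXX
[OXO/.../.XX] O move#2: (1,0):-1/OXO/O../.XX, (1,1):+1/OXO/.O./.XX*, (1,2):-1/OXO/..O/.XX, (2,0):-1/OXO/.../OXX
[OXO/.O./.XX] X move#3: (1,0):-1/OXO/XO./.XX*, (1,2):-1/OXO/.OX/.XX, (2,0):-1/OXO/.O./XXX
[OXO/XO./.XX] O move#4: (1,2):-1/OXO/XOO/.XX, (2,0):+1/OXO/XO./OXX*
[OXO/XO./OXX] end (terminal -1, X#5); searched O.O/.../.XX to 5

value(O.O/.../.XX, X) = -1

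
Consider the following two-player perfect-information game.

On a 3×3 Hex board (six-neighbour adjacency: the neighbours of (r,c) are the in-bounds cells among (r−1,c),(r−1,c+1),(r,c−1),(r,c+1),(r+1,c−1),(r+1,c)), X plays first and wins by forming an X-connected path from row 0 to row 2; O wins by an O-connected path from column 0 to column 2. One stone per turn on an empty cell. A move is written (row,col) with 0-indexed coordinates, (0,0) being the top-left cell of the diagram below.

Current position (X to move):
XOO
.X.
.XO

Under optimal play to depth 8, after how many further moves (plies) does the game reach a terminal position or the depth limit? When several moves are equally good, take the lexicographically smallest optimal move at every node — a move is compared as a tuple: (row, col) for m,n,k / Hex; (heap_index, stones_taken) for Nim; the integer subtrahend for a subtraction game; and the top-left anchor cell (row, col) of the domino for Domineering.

p1 X@[XOO/.X./.XO]: (1,0)[XOO/XX./.XO]+1* (1,2)[XOO/.XX/.XO]-1 (2,0)[XOO/.X./XXO]-1
p2 O@[XOO/XX./.XO] terminal -1; root [XOO/.X./.XO] d8

PV length from [XOO/.X./.XO]: 1 ply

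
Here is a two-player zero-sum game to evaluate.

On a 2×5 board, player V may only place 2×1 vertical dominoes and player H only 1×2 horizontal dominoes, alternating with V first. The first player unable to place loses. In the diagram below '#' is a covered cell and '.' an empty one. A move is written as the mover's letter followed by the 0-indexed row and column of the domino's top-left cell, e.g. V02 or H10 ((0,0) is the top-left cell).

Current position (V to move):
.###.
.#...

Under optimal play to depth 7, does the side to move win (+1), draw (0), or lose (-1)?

value(.###./.#..., V) = +1

p1 V@[.###./.#...]: V00[####./##...]-1 V04[.####/.#..#]+1*
p2 H@[.####/.#..#]: H12[.####/.####]-1*
p3 V@[.####/.####]: V00[#####/#####]+1*
p4 H@[#####/#####] terminal -1; root [.###./.#...] d7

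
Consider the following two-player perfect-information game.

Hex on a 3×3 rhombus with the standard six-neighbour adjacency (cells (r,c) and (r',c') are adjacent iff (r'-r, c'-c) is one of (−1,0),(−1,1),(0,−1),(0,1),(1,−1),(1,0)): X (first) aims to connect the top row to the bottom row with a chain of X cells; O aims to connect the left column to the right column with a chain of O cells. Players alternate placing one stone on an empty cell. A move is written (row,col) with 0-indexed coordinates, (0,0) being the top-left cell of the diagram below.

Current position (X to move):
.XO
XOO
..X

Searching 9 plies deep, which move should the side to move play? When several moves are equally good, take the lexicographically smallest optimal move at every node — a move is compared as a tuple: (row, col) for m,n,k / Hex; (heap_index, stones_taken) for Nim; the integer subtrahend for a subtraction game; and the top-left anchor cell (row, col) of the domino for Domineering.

X's best at [.XO/XOO/..X]: (2,0)

p1 X@[.XO/XOO/..X]: (0,0)[XXO/XOO/..X]-1 (2,0)[.XO/XOO/X.X]+1* (2,1)[.XO/XOO/.XX]-1
p2 O@[.XO/XOO/X.X] terminal -1; root [.XO/XOO/..X] d9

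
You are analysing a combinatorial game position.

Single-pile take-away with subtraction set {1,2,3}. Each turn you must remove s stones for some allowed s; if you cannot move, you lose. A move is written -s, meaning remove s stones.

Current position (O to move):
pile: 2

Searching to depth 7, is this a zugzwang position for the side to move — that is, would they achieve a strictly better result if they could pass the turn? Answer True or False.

p1 O@[2]: -1[1]-1 -2[0]+1*
p2 X@[0] terminal -1; root [2] d7
if O skipped the turn, X would face:
~ p1 X@[2]: -1[1]-1 -2[0]+1*
~ p2 O@[0] terminal -1; root [2] d7
compare (O): move=+1 vs pass=-1

zugzwang(2, O) = False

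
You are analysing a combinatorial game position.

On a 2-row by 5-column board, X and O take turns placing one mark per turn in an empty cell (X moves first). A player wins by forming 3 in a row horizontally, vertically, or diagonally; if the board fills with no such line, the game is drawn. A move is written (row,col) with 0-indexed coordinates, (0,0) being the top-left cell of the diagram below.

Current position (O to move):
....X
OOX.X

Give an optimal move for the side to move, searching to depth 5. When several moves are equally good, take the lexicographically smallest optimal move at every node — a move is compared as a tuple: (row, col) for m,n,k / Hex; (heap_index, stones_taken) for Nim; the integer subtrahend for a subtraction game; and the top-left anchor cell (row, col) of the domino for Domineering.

O's best at [....X/OOX.X]: (1,3)

p1 O@[....X/OOX.X]: (0,0)[O...X/OOX.X]-1 (0,1)[.O..X/OOX.X]-1 (0,2)[..O.X/OOX.X]-1 (0,3)[...OX/OOX.X]-1 (1,3)[....X/OOXOX]+0*
p2 X@[....X/OOXOX]: (0,0)[X...X/OOXOX]+0* (0,1)[.X..X/OOXOX]+0 (0,2)[..X.X/OOXOX]+0 (0,3)[...XX/OOXOX]+0
p3 O@[X...X/OOXOX]: (0,1)[XO..X/OOXOX]+0* (0,2)[X.O.X/OOXOX]+0 (0,3)[X..OX/OOXOX]+0
p4 X@[XO..X/OOXOX]: (0,2)[XOX.X/OOXOX]+0* (0,3)[XO.XX/OOXOX]+0
p5 O@[XOX.X/OOXOX]: (0,3)[XOXOX/OOXOX]+0*
p6 X@[XOXOX/OOXOX] terminal +0; root [....X/OOX.X] d5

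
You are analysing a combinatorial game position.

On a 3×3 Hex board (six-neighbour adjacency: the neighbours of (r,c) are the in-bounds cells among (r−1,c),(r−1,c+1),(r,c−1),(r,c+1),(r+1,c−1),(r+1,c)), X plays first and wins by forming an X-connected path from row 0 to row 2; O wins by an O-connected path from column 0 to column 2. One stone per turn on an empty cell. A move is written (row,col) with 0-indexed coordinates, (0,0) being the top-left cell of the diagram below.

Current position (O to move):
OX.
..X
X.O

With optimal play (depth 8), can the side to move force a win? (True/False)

O winning at [OX./..X/X.O]: False

p1 O@[OX./..X/X.O]: (0,2)[OXO/..X/X.O]-1* (1,0)[OX./O.X/X.O]-1 (1,1)[OX./.OX/X.O]-1 (2,1)[OX./..X/XOO]-1
p2 X@[OXO/..X/X.O]: (1,0)[OXO/X.X/X.O]+1* (1,1)[OXO/.XX/X.O]+1 (2,1)[OXO/..X/XXO]+1
p3 O@[OXO/X.X/X.O] terminal -1; root [OX./..X/X.O] d8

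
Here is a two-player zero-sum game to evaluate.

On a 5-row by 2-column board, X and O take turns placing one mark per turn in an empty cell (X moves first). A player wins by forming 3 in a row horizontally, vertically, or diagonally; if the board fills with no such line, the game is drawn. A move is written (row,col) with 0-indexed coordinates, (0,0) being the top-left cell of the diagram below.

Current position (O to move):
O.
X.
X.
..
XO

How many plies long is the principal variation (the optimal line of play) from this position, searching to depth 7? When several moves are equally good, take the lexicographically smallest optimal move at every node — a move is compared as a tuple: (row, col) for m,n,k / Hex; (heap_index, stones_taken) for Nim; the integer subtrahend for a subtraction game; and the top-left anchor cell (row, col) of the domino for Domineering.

[O./X./X./../XO] O move#1: (0,1):-1/OO/X./X./../XO, (1,1):-1/O./XO/X./../XO, (2,1):-1/O./X./XO/../XO, (3,0):+0/O./X./X./O./XO*, (3,1):-1/O./X./X./.O/XO
[O./X./X./O./XO] X move#2: (0,1):+0/OX/X./X./O./XO*, (1,1):+0/O./XX/X./O./XO, (2,1):+0/O./X./XX/O./XO, (3,1):+0/O./X./X./OX/XO
[OX/X./X./O./XO] O move#3: (1,1):+0/OX/XO/X./O./XO*, (2,1):+0/OX/X./XO/O./XO, (3,1):+0/OX/X./X./OO/XO
[OX/XO/X./O./XO] X move#4: (2,1):+0/OX/XO/XX/O./XO*, (3,1):+0/OX/XO/X./OX/XO
[OX/XO/XX/O./XO] O move#5: (3,1):+0/OX/XO/XX/OO/XO*
[OX/XO/XX/OO/XO] end (terminal +0, X#6); searched O./X./X./../XO to 7

PV length from [O./X./X./../XO]: 5 plies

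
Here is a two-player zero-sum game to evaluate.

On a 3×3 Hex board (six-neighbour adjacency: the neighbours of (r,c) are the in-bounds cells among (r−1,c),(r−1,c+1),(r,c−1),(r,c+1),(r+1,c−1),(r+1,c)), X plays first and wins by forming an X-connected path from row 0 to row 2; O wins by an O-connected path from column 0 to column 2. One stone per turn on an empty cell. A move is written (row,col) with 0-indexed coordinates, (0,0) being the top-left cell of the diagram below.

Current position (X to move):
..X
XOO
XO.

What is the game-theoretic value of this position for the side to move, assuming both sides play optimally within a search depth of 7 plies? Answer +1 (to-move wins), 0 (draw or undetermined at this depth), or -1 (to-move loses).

value(..X/XOO/XO., X) = +1

ply 1, X at ..X/XOO/XO. | (0,0)=+1→X.X/XOO/XO.*; (0,1)=+1→.XX/XOO/XO.; (2,2)=+1→..X/XOO/XOX
ply 2: X.X/XOO/XO. is terminal -1 (O); from ..X/XOO/XO. depth 7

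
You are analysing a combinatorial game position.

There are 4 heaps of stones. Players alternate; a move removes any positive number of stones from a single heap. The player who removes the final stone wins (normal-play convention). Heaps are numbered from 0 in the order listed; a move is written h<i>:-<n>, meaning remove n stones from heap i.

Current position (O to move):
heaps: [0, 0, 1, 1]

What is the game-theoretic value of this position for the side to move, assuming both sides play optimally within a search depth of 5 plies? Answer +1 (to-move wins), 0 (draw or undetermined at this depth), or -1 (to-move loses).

[(0,0,1,1)] O move#1: h2:-1:-1/(0,0,0,1)*, h3:-1:-1/(0,0,1,0)
[(0,0,0,1)] X move#2: h3:-1:+1/(0,0,0,0)*
[(0,0,0,0)] end (terminal -1, O#3); searched (0,0,1,1) to 5

value((0,0,1,1), O) = -1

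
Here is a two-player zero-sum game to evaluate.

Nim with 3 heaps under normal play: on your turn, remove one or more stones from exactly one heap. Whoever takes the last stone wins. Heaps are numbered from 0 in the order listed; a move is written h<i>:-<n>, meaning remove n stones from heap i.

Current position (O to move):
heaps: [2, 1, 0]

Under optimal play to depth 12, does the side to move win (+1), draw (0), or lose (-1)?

p1 O@[(2,1,0)]: h0:-1[(1,1,0)]+1* h0:-2[(0,1,0)]-1 h1:-1[(2,0,0)]-1
p2 X@[(1,1,0)]: h0:-1[(0,1,0)]-1* h1:-1[(1,0,0)]-1
p3 O@[(0,1,0)]: h1:-1[(0,0,0)]+1*
p4 X@[(0,0,0)] terminal -1; root [(2,1,0)] d12

value((2,1,0), O) = +1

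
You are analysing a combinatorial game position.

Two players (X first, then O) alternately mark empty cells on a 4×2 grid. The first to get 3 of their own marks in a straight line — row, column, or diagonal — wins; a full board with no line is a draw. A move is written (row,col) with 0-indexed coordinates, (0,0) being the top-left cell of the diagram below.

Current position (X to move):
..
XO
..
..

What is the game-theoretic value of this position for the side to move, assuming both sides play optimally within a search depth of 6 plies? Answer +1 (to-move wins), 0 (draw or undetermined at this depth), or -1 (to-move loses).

[../XO/../..] X move#1: (0,0):+0/X./XO/../.., (0,1):+0/.X/XO/../.., (2,0):+1/../XO/X./..*, (2,1):+0/../XO/.X/.., (3,0):+0/../XO/../X., (3,1):+0/../XO/../.X
[../XO/X./..] O move#2: (0,0):-1/O./XO/X./..*, (0,1):-1/.O/XO/X./.., (2,1):-1/../XO/XO/.., (3,0):-1/../XO/X./O., (3,1):-1/../XO/X./.O
[O./XO/X./..] X move#3: (0,1):+0/OX/XO/X./.., (2,1):+0/O./XO/XX/.., (3,0):+1/O./XO/X./X.*, (3,1):+0/O./XO/X./.X
[O./XO/X./X.] end (terminal -1, O#4); searched ../XO/../.. to 6

value(../XO/../.., X) = +1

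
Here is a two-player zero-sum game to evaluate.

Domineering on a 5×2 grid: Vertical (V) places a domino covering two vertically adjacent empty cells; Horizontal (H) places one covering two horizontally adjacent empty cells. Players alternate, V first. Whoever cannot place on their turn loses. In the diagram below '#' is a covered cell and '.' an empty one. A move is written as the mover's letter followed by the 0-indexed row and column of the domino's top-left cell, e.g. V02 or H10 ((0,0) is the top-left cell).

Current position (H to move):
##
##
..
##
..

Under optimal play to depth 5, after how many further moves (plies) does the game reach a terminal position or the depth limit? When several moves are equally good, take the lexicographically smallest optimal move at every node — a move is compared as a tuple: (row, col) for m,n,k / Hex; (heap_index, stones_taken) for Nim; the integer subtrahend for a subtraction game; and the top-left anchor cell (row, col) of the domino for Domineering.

[##/##/../##/..] H move#1: H20:+1/##/##/##/##/..*, H40:+1/##/##/../##/##
[##/##/##/##/..] end (terminal -1, V#2); searched ##/##/../##/.. to 5

PV length from [##/##/../##/..]: 1 ply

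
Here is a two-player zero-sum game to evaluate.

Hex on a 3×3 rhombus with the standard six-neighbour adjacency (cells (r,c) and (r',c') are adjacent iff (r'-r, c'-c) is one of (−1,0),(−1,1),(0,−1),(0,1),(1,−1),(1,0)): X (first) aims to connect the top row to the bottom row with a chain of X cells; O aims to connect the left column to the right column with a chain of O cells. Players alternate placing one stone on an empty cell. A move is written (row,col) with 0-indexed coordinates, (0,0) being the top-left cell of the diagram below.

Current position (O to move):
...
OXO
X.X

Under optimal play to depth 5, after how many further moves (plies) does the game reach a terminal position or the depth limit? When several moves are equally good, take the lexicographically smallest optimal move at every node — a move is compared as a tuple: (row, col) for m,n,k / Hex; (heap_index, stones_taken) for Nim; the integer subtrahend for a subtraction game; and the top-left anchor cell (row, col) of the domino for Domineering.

PV length from [.../OXO/X.X]: 2 plies

ply 1, O at .../OXO/X.X | (0,0)=-1→O../OXO/X.X*; (0,1)=-1→.O./OXO/X.X; (0,2)=-1→..O/OXO/X.X; (2,1)=-1→.../OXO/XOX
ply 2, X at O../OXO/X.X | (0,1)=+1→OX./OXO/X.X*; (0,2)=+1→O.X/OXO/X.X; (2,1)=+1→O../OXO/XXX
ply 3: OX./OXO/X.X is terminal -1 (O); from .../OXO/X.X depth 5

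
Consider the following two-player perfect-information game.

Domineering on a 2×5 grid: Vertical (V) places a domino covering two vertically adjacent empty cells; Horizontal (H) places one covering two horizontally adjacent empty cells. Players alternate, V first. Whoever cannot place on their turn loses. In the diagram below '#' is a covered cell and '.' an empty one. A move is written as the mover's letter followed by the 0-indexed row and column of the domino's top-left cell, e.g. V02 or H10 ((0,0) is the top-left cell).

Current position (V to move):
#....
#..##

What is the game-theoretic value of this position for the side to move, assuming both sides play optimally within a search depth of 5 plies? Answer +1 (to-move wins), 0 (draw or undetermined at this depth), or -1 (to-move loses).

ply 1, V at #..../#..## | V01=-1→##.../##.##; V02=+1→#.#../#.###*
ply 2, H at #.#../#.### | H03=-1→#.###/#.###*
ply 3, V at #.###/#.### | V01=+1→#####/#####*
ply 4: #####/##### is terminal -1 (H); from #..../#..## depth 5

value(#..../#..##, V) = +1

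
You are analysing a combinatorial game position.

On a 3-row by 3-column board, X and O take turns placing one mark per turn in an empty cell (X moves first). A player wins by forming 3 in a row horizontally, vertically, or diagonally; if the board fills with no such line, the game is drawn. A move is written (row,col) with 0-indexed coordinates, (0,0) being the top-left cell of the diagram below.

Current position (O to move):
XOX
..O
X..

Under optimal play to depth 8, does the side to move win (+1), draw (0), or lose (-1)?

ply 1, O at XOX/..O/X.. | (1,0)=-1→XOX/O.O/X..*; (1,1)=-1→XOX/.OO/X..; (2,1)=-1→XOX/..O/XO.; (2,2)=-1→XOX/..O/X.O
ply 2, X at XOX/O.O/X.. | (1,1)=+1→XOX/OXO/X..*; (2,1)=-1→XOX/O.O/XX.; (2,2)=-1→XOX/O.O/X.X
ply 3: XOX/OXO/X.. is terminal -1 (O); from XOX/..O/X.. depth 8

value(XOX/..O/X.., O) = -1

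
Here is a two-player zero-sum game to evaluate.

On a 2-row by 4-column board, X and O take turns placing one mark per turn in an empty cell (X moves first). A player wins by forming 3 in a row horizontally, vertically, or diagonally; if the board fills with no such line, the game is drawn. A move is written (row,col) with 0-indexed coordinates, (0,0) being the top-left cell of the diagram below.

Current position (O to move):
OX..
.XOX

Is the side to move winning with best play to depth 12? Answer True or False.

[OX../.XOX] O move#1: (0,2):+0/OXO./.XOX*, (0,3):+0/OX.O/.XOX, (1,0):+0/OX../OXOX
[OXO./.XOX] X move#2: (0,3):+0/OXOX/.XOX*, (1,0):+0/OXO./XXOX
[OXOX/.XOX] O move#3: (1,0):+0/OXOX/OXOX*
[OXOX/OXOX] end (terminal +0, X#4); searched OX../.XOX to 12

O winning at [OX../.XOX]: False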